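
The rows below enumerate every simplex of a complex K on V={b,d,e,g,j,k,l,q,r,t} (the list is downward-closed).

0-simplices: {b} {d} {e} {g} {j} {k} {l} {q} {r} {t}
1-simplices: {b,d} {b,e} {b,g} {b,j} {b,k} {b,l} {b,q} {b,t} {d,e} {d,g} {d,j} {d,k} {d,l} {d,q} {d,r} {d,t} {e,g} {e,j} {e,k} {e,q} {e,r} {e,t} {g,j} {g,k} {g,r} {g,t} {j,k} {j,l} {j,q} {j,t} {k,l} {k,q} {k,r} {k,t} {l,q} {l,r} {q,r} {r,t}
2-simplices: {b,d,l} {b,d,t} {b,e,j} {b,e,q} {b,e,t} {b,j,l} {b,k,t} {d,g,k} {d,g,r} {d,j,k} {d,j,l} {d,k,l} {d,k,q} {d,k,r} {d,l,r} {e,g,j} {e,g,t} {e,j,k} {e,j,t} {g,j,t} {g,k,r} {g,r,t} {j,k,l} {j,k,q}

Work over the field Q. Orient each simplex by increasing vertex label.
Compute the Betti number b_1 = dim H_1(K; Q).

n_0=10 n_1=38 n_2=24  [Q]
∂1: piv[bd,be,bg,bj,bk,bl,bq,bt,dr] rk=9  ker:de,dg,dj,dk,dl,dq,dt,eg,ej,ek,eq,er,et,gj,gk,gr,gt,jk,jl,jq,jt,kl,kq,kr,kt,lq,lr,qr,rt
∂2: piv[bdl,bdt,bej,beq,bet,bjl,bkt,dgk,dgr,djk,djl,dkl,dkq,dkr,dlr,egj,egt,ejk,ejt,grt,jkq] rk=21  ker:gjt,gkr,jkl
b_1=(38−9)−21=8

b_1=8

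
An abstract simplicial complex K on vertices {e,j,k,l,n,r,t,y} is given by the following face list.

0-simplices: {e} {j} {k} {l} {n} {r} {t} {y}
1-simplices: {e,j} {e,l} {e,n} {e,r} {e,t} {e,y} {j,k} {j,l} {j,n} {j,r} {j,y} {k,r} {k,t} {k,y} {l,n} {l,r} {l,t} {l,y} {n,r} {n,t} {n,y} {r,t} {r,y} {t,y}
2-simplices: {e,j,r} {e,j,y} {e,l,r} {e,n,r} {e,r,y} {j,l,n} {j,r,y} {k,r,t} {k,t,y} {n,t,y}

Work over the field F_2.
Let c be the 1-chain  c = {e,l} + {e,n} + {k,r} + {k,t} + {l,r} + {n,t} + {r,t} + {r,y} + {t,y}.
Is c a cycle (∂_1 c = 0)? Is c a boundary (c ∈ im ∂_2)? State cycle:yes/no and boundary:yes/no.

n_0=8 n_1=24 n_2=10  [Z2]
∂1: piv[ej,el,en,er,et,ey,jk] rk=7  ker:jl,jn,jr,jy,kr,kt,ky,ln,lr,lt,ly,nr,nt,ny,rt,ry,ty
∂2: piv[ejr,ejy,elr,enr,ery,jln,krt,kty,nty] rk=9  ker:jry
∂1c = 0
c vs im∂2: residual ≠ 0 ⇒ not boundary

cycle:yes boundary:no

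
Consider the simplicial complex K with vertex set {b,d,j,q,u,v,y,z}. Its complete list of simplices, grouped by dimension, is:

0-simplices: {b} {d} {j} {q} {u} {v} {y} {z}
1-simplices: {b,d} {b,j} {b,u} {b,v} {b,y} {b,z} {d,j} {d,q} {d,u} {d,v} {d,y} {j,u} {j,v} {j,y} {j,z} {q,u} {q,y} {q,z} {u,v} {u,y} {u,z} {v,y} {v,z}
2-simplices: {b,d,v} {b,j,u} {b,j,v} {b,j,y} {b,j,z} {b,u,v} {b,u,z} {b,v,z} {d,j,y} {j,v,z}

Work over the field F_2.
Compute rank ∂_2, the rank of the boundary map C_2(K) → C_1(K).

n_0=8 n_1=23 n_2=10  [Z2]
∂1: piv[bd,bj,bu,bv,by,bz,dq] rk=7  ker:dj,du,dv,dy,ju,jv,jy,jz,qu,qy,qz,uv,uy,uz,vy,vz
∂2: piv[bdv,bju,bjv,bjy,bjz,buv,buz,bvz,djy] rk=9  ker:jvz
rk∂_2=9

rank∂_2=9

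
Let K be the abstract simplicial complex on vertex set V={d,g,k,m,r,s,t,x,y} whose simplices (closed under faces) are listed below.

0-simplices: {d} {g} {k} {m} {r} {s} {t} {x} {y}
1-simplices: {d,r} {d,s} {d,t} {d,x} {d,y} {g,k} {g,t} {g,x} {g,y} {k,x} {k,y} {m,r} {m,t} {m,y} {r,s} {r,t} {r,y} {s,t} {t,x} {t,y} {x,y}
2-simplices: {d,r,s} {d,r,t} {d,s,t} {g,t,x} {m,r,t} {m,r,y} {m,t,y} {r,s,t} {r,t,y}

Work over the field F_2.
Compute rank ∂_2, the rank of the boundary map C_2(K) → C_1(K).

rank∂_2=7

n_0=9 n_1=21 n_2=9  [Z2]
∂1: piv[dr,ds,dt,dx,dy,gk,gt,mr] rk=8  ker:gx,gy,kx,ky,mt,my,rs,rt,ry,st,tx,ty,xy
∂2: piv[drs,drt,dst,gtx,mrt,mry,mty] rk=7  ker:rst,rty
rk∂_2=7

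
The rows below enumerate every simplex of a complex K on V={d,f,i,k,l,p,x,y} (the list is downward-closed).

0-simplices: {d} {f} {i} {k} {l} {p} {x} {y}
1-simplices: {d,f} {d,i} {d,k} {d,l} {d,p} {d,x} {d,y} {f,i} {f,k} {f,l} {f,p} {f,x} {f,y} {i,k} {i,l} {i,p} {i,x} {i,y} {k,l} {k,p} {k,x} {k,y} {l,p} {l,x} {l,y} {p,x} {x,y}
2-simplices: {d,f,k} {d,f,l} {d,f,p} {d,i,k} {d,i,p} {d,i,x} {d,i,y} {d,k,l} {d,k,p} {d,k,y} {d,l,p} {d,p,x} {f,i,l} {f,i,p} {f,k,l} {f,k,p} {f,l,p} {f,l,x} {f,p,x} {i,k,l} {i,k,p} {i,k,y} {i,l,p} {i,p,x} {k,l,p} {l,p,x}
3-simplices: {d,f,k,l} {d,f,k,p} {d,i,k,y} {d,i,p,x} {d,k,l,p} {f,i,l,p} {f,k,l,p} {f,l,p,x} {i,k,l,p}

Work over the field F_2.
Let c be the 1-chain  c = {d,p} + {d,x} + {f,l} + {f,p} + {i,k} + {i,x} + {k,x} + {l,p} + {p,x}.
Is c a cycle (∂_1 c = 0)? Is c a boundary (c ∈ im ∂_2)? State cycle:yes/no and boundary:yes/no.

cycle:yes boundary:no

n_0=8 n_1=27 n_2=26 n_3=9  [Z2]
∂1: piv[df,di,dk,dl,dp,dx,dy] rk=7  ker:fi,fk,fl,fp,fx,fy,ik,il,ip,ix,iy,kl,kp,kx,ky,lp,lx,ly,px,xy
∂2: piv[dfk,dfl,dfp,dik,dip,dix,diy,dkl,dkp,dky,dlp,dpx,fil,fip,flx,fpx] rk=16  ker:fkl,fkp,flp,ikl,ikp,iky,ilp,ipx,klp,lpx
∂3: piv[dfkl,dfkp,diky,dipx,dklp,filp,fklp,flpx,iklp] rk=9
∂1c = 0
c vs im∂2: residual ≠ 0 ⇒ not boundary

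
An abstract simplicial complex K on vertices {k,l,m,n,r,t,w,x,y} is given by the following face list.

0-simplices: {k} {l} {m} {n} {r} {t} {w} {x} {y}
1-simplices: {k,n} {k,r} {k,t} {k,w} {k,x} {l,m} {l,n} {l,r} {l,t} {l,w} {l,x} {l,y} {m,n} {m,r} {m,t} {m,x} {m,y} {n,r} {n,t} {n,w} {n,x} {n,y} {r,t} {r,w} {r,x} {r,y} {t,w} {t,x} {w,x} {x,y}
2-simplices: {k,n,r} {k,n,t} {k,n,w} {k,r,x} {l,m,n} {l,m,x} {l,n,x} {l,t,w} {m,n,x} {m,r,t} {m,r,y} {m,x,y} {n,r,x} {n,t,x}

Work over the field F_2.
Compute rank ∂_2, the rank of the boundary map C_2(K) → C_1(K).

rank∂_2=13

n_0=9 n_1=30 n_2=14  [Z2]
∂1: piv[kn,kr,kt,kw,kx,lm,ln,ly] rk=8  ker:lr,lt,lw,lx,mn,mr,mt,mx,my,nr,nt,nw,nx,ny,rt,rw,rx,ry,tw,tx,wx,xy
∂2: piv[knr,knt,knw,krx,lmn,lmx,lnx,ltw,mrt,mry,mxy,nrx,ntx] rk=13  ker:mnx
rk∂_2=13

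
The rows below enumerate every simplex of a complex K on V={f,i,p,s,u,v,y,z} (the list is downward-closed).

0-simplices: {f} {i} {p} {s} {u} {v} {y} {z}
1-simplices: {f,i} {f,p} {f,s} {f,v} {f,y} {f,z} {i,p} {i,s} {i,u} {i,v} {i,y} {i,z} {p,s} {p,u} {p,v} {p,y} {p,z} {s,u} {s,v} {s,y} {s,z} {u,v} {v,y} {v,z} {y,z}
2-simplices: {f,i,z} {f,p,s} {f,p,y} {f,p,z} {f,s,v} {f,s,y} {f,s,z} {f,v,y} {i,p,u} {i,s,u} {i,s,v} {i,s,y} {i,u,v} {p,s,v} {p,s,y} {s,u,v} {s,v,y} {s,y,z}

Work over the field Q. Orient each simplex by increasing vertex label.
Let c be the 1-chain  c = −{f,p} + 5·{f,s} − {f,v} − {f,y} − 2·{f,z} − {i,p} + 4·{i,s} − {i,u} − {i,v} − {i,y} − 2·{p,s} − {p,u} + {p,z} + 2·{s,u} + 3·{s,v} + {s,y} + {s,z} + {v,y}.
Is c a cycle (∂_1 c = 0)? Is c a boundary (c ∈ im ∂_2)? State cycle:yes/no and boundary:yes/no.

cycle:yes boundary:yes

n_0=8 n_1=25 n_2=18  [Q]
∂1: piv[fi,fp,fs,fv,fy,fz,iu] rk=7  ker:ip,is,iv,iy,iz,ps,pu,pv,py,pz,su,sv,sy,sz,uv,vy,vz,yz
∂2: piv[fiz,fps,fpy,fpz,fsv,fsy,fsz,fvy,ipu,isu,isv,isy,iuv,psv,syz] rk=15  ker:psy,suv,svy
∂1c = 0
c vs im∂2: reduces to 0 ⇒ boundary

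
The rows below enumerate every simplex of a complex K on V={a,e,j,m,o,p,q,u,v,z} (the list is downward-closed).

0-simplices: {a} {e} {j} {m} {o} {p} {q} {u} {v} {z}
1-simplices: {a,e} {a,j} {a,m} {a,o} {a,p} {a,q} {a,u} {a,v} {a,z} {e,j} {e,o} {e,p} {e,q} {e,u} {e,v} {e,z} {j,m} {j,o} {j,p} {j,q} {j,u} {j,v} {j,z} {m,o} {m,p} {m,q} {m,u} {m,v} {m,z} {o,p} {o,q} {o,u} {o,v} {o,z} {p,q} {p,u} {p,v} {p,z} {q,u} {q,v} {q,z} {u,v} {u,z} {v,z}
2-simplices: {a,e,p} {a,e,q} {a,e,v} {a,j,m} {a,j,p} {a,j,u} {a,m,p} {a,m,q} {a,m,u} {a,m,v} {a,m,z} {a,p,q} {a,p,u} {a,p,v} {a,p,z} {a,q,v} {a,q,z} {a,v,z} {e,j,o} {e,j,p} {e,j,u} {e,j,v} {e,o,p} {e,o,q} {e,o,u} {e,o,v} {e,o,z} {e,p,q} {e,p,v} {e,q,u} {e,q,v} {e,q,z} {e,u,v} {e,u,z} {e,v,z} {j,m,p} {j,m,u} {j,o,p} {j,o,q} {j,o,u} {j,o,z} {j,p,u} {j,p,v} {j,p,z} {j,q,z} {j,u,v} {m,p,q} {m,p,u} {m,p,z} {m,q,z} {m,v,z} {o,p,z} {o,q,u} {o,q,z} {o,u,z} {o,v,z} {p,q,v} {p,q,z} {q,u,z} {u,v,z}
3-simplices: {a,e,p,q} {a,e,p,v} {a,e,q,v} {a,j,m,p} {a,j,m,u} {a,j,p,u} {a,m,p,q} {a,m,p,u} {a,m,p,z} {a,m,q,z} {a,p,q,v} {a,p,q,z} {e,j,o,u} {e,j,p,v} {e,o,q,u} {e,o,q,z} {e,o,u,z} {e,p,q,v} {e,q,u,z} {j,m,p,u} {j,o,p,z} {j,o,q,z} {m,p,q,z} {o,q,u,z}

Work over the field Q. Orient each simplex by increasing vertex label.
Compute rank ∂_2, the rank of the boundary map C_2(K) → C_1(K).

rank∂_2=33

n_0=10 n_1=44 n_2=60 n_3=24  [Q]
∂1: piv[ae,aj,am,ao,ap,aq,au,av,az] rk=9  ker:ej,eo,ep,eq,eu,ev,ez,jm,jo,jp,jq,ju,jv,jz,mo,mp,mq,mu,mv,mz,op,oq,ou,ov,oz,pq,pu,pv,pz,qu,qv,qz,uv,uz,vz
∂2: piv[aep,aeq,aev,ajm,ajp,aju,amp,amq,amu,amv,amz,apq,apu,apv,apz,aqv,aqz,avz,ejo,ejp,eju,ejv,eop,eoq,eou,eov,eoz,equ,eqz,euv,euz,joq,joz] rk=33  ker:epq,epv,eqv,evz,jmp,jmu,jop,jou,jpu,jpv,jpz,jqz,juv,mpq,mpu,mpz,mqz,mvz,opz,oqu,oqz,ouz,ovz,pqv,pqz,quz,uvz
∂3: piv[aepq,aepv,aeqv,ajmp,ajmu,ajpu,ampq,ampu,ampz,amqz,apqv,apqz,ejou,ejpv,eoqu,eoqz,eouz,equz,jopz,joqz] rk=20  ker:epqv,jmpu,mpqz,oquz
rk∂_2=33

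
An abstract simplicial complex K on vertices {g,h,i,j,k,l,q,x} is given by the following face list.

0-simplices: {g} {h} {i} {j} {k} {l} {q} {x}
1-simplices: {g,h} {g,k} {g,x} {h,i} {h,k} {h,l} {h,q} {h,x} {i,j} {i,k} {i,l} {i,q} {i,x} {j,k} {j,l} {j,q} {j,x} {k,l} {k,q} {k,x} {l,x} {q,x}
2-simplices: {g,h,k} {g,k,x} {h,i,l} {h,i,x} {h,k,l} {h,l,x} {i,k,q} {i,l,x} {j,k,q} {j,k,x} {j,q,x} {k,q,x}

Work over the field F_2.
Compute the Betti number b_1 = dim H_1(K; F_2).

n_0=8 n_1=22 n_2=12  [Z2]
∂1: piv[gh,gk,gx,hi,hl,hq,ij] rk=7  ker:hk,hx,ik,il,iq,ix,jk,jl,jq,jx,kl,kq,kx,lx,qx
∂2: piv[ghk,gkx,hil,hix,hkl,hlx,ikq,jkq,jkx,jqx] rk=10  ker:ilx,kqx
b_1=(22−7)−10=5

b_1=5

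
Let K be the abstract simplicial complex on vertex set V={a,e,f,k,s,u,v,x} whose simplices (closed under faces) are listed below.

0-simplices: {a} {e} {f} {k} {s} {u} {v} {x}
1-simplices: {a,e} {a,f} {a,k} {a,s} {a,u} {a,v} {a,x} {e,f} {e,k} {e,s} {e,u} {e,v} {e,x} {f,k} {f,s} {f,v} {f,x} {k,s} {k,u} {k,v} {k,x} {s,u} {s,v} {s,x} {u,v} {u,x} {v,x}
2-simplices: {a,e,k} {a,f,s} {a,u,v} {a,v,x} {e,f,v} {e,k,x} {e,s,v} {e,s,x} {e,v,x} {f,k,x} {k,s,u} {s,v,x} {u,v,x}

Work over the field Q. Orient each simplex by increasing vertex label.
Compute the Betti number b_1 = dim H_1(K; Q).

b_1=8

n_0=8 n_1=27 n_2=13  [Q]
∂1: piv[ae,af,ak,as,au,av,ax] rk=7  ker:ef,ek,es,eu,ev,ex,fk,fs,fv,fx,ks,ku,kv,kx,su,sv,sx,uv,ux,vx
∂2: piv[aek,afs,auv,avx,efv,ekx,esv,esx,evx,fkx,ksu,uvx] rk=12  ker:svx
b_1=(27−7)−12=8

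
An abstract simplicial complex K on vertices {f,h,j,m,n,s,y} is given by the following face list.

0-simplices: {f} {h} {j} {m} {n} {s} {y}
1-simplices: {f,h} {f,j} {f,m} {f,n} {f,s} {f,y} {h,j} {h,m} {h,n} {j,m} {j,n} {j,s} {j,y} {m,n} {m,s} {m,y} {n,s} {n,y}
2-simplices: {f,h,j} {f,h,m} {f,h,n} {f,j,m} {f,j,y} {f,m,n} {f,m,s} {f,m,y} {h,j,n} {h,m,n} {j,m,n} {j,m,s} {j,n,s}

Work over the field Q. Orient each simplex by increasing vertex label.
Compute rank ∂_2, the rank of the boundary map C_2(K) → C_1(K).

n_0=7 n_1=18 n_2=13  [Q]
∂1: piv[fh,fj,fm,fn,fs,fy] rk=6  ker:hj,hm,hn,jm,jn,js,jy,mn,ms,my,ns,ny
∂2: piv[fhj,fhm,fhn,fjm,fjy,fmn,fms,fmy,hjn,jms,jns] rk=11  ker:hmn,jmn
rk∂_2=11

rank∂_2=11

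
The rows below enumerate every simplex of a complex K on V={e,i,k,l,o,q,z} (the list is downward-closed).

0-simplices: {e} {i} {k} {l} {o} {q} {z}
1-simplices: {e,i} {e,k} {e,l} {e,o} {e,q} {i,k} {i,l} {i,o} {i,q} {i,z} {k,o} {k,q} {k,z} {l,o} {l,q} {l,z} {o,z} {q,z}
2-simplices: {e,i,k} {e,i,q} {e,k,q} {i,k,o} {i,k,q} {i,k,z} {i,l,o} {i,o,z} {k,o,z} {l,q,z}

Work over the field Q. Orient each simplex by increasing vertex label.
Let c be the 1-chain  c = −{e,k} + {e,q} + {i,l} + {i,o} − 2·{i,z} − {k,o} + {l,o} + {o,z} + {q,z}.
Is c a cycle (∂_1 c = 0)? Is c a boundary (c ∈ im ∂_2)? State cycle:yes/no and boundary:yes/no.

n_0=7 n_1=18 n_2=10  [Q]
∂1: piv[ei,ek,el,eo,eq,iz] rk=6  ker:ik,il,io,iq,ko,kq,kz,lo,lq,lz,oz,qz
∂2: piv[eik,eiq,ekq,iko,ikz,ilo,ioz,lqz] rk=8  ker:ikq,koz
∂1c = 0
c vs im∂2: residual ≠ 0 ⇒ not boundary

cycle:yes boundary:no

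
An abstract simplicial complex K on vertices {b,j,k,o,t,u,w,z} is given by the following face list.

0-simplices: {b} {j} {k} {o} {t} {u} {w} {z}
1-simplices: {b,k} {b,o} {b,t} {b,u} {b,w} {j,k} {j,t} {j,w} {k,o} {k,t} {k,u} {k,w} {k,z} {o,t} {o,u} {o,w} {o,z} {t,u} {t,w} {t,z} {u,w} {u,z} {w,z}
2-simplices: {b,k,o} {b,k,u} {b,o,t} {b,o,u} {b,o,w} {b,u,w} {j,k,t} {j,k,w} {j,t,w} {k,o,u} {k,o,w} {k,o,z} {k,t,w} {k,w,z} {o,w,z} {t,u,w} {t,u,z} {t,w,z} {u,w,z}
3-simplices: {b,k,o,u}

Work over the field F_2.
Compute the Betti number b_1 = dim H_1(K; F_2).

b_1=1

n_0=8 n_1=23 n_2=19 n_3=1  [Z2]
∂1: piv[bk,bo,bt,bu,bw,jk,kz] rk=7  ker:jt,jw,ko,kt,ku,kw,ot,ou,ow,oz,tu,tw,tz,uw,uz,wz
∂2: piv[bko,bku,bot,bou,bow,buw,jkt,jkw,jtw,kow,koz,kwz,tuw,tuz,twz] rk=15  ker:kou,ktw,owz,uwz
∂3: piv[bkou] rk=1
b_1=(23−7)−15=1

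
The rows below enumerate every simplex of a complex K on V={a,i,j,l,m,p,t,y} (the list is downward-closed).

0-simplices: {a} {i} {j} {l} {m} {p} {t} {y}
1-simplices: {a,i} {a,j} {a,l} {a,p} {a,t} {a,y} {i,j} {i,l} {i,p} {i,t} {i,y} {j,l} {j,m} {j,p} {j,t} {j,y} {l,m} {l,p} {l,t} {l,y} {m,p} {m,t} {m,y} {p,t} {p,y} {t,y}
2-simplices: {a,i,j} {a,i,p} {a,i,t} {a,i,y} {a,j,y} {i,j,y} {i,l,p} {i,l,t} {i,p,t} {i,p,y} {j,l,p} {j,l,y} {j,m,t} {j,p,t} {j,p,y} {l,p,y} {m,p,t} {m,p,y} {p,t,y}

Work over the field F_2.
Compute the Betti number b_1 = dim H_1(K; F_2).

b_1=2

n_0=8 n_1=26 n_2=19  [Z2]
∂1: piv[ai,aj,al,ap,at,ay,jm] rk=7  ker:ij,il,ip,it,iy,jl,jp,jt,jy,lm,lp,lt,ly,mp,mt,my,pt,py,ty
∂2: piv[aij,aip,ait,aiy,ajy,ilp,ilt,ipt,ipy,jlp,jly,jmt,jpt,jpy,mpt,mpy,pty] rk=17  ker:ijy,lpy
b_1=(26−7)−17=2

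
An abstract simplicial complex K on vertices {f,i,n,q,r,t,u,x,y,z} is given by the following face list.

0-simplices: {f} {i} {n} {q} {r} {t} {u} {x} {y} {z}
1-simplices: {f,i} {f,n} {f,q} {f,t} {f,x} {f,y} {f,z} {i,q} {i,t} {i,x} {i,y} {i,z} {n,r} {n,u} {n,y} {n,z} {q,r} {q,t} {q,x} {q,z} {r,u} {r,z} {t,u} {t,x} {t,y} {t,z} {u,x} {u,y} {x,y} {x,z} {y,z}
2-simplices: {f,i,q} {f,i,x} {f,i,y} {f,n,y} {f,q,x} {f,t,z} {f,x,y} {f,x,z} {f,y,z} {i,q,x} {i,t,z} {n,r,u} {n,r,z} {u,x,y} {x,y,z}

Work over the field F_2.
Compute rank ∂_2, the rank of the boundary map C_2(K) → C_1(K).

rank∂_2=13

n_0=10 n_1=31 n_2=15  [Z2]
∂1: piv[fi,fn,fq,ft,fx,fy,fz,nr,nu] rk=9  ker:iq,it,ix,iy,iz,ny,nz,qr,qt,qx,qz,ru,rz,tu,tx,ty,tz,ux,uy,xy,xz,yz
∂2: piv[fiq,fix,fiy,fny,fqx,ftz,fxy,fxz,fyz,itz,nru,nrz,uxy] rk=13  ker:iqx,xyz
rk∂_2=13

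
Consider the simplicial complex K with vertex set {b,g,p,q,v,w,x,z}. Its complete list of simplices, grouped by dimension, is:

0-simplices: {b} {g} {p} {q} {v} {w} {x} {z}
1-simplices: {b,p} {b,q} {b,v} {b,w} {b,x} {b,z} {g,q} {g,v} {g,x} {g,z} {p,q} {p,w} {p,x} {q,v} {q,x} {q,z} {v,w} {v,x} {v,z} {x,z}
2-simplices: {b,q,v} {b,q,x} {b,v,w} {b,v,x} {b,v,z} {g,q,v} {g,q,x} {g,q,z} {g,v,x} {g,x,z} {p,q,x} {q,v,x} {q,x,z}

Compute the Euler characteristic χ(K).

χ(K)=1

n_0=8 n_1=20 n_2=13
χ=+8−20+13=1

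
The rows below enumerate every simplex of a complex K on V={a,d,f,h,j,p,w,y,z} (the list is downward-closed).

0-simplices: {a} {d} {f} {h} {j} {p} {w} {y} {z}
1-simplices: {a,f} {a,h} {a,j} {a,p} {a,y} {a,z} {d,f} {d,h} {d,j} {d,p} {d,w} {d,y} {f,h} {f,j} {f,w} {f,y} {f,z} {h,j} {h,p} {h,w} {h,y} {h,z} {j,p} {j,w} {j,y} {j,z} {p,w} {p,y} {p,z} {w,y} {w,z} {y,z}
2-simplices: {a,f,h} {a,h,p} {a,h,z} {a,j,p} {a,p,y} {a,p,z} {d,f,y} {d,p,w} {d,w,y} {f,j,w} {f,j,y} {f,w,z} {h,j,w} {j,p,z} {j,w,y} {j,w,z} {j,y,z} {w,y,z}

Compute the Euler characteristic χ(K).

χ(K)=-5

n_0=9 n_1=32 n_2=18
χ=+9−32+18=-5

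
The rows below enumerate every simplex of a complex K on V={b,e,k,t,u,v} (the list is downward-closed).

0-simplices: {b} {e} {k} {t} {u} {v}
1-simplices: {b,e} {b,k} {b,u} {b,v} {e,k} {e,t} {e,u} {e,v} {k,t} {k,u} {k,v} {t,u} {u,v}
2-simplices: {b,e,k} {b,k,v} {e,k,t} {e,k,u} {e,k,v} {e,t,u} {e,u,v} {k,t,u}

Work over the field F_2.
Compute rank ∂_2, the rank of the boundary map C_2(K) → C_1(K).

rank∂_2=7

n_0=6 n_1=13 n_2=8  [Z2]
∂1: piv[be,bk,bu,bv,et] rk=5  ker:ek,eu,ev,kt,ku,kv,tu,uv
∂2: piv[bek,bkv,ekt,eku,ekv,etu,euv] rk=7  ker:ktu
rk∂_2=7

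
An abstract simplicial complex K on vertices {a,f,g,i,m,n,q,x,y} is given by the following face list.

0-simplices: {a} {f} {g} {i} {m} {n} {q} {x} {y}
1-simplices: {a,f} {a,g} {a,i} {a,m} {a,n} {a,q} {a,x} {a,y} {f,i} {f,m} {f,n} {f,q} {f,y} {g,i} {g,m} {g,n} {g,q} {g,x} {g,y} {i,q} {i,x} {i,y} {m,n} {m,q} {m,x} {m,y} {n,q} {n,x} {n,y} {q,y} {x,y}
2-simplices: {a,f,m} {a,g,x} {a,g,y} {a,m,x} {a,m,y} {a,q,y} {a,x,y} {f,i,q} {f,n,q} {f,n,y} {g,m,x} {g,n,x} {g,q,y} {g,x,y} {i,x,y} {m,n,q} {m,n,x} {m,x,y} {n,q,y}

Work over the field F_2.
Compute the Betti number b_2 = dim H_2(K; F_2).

b_2=2

n_0=9 n_1=31 n_2=19  [Z2]
∂1: piv[af,ag,ai,am,an,aq,ax,ay] rk=8  ker:fi,fm,fn,fq,fy,gi,gm,gn,gq,gx,gy,iq,ix,iy,mn,mq,mx,my,nq,nx,ny,qy,xy
∂2: piv[afm,agx,agy,amx,amy,aqy,axy,fiq,fnq,fny,gmx,gnx,gqy,ixy,mnq,mnx,nqy] rk=17  ker:gxy,mxy
b_2=(19−17)−0=2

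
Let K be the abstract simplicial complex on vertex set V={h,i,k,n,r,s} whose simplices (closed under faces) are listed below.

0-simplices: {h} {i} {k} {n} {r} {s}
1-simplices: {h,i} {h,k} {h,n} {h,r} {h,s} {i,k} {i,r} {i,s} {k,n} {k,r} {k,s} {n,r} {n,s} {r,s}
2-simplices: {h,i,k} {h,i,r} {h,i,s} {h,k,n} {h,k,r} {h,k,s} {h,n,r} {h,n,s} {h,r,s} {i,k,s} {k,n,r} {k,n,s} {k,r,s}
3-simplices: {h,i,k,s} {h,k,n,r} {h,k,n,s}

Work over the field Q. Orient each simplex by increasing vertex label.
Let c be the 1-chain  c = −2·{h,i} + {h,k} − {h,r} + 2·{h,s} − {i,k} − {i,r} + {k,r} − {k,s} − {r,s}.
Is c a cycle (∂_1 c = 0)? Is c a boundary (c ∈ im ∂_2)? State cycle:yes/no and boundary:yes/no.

cycle:yes boundary:yes

n_0=6 n_1=14 n_2=13 n_3=3  [Q]
∂1: piv[hi,hk,hn,hr,hs] rk=5  ker:ik,ir,is,kn,kr,ks,nr,ns,rs
∂2: piv[hik,hir,his,hkn,hkr,hks,hnr,hns,hrs] rk=9  ker:iks,knr,kns,krs
∂3: piv[hiks,hknr,hkns] rk=3
∂1c = 0
c vs im∂2: reduces to 0 ⇒ boundary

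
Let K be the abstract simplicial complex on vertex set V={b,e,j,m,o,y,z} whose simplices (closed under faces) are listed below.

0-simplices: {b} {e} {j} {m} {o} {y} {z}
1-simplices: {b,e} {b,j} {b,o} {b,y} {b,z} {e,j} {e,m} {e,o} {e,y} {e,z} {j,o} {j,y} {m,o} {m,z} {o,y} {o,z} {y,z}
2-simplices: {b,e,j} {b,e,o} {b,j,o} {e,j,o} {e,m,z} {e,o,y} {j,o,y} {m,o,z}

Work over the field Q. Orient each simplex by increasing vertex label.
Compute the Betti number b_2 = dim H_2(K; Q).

b_2=1

n_0=7 n_1=17 n_2=8  [Q]
∂1: piv[be,bj,bo,by,bz,em] rk=6  ker:ej,eo,ey,ez,jo,jy,mo,mz,oy,oz,yz
∂2: piv[bej,beo,bjo,emz,eoy,joy,moz] rk=7  ker:ejo
b_2=(8−7)−0=1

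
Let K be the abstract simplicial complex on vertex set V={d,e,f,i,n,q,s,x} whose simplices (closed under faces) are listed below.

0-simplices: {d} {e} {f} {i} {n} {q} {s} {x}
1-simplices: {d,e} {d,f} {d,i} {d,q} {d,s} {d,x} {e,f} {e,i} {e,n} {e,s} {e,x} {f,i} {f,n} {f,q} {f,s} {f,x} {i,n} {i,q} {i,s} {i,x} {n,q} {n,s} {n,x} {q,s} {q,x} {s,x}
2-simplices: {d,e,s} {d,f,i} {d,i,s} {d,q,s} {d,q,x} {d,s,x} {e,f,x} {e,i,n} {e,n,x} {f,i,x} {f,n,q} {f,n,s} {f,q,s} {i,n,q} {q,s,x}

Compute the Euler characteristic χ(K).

n_0=8 n_1=26 n_2=15
χ=+8−26+15=-3

χ(K)=-3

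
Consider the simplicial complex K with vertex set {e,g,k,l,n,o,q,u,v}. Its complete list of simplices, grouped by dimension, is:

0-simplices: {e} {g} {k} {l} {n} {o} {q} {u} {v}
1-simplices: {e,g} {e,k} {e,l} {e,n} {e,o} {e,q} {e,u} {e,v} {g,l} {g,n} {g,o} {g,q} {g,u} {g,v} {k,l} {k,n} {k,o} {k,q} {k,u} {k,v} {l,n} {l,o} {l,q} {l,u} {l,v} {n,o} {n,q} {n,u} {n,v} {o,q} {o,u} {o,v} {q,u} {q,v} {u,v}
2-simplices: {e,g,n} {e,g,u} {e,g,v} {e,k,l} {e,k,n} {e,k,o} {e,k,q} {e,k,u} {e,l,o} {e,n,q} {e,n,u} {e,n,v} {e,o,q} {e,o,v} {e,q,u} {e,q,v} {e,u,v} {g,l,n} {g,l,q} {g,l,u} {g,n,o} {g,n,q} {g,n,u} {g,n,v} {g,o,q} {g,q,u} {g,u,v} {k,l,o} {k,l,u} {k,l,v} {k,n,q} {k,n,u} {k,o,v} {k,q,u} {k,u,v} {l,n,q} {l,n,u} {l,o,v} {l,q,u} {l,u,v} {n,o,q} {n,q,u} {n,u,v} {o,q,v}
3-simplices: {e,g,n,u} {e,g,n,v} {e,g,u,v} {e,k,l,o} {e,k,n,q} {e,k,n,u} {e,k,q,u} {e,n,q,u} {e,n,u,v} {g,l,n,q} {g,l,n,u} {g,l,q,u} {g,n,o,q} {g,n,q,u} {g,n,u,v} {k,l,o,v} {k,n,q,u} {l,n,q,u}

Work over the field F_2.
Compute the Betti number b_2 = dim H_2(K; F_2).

n_0=9 n_1=35 n_2=44 n_3=18  [Z2]
∂1: piv[eg,ek,el,en,eo,eq,eu,ev] rk=8  ker:gl,gn,go,gq,gu,gv,kl,kn,ko,kq,ku,kv,ln,lo,lq,lu,lv,no,nq,nu,nv,oq,ou,ov,qu,qv,uv
∂2: piv[egn,egu,egv,ekl,ekn,eko,ekq,eku,elo,enq,enu,env,eoq,eov,equ,eqv,euv,gln,glq,glu,gno,gnq,goq,klu,klv,kov] rk=26  ker:gnu,gnv,gqu,guv,klo,knq,knu,kqu,kuv,lnq,lnu,lov,lqu,luv,noq,nqu,nuv,oqv
∂3: piv[egnu,egnv,eguv,eklo,eknq,eknu,ekqu,enqu,enuv,glnq,glnu,glqu,gnoq,gnqu,klov] rk=15  ker:gnuv,knqu,lnqu
b_2=(44−26)−15=3

b_2=3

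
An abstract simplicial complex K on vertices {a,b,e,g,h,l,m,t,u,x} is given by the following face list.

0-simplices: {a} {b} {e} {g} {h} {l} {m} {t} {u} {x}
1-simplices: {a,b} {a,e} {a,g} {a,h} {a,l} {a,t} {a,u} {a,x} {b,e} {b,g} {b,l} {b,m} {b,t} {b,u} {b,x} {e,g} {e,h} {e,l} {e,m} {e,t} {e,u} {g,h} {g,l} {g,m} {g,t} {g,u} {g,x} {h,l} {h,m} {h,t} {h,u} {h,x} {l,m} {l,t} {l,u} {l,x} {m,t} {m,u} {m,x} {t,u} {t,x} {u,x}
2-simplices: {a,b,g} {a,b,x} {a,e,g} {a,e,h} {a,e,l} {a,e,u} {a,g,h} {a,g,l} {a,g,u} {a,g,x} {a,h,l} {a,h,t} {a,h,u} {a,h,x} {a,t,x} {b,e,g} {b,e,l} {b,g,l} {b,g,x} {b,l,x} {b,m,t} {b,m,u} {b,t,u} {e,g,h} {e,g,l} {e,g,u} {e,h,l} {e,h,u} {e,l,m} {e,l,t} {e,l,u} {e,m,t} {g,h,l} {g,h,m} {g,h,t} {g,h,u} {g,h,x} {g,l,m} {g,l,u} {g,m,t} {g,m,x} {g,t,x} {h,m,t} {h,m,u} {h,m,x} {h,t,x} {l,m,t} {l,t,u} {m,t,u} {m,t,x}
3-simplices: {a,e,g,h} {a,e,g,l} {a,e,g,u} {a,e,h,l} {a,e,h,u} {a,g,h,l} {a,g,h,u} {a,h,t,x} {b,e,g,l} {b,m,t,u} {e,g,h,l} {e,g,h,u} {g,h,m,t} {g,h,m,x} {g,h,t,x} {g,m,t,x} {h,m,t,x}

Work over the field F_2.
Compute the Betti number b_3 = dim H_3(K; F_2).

n_0=10 n_1=42 n_2=50 n_3=17  [Z2]
∂1: piv[ab,ae,ag,ah,al,at,au,ax,bm] rk=9  ker:be,bg,bl,bt,bu,bx,eg,eh,el,em,et,eu,gh,gl,gm,gt,gu,gx,hl,hm,ht,hu,hx,lm,lt,lu,lx,mt,mu,mx,tu,tx,ux
∂2: piv[abg,abx,aeg,aeh,ael,aeu,agh,agl,agu,agx,ahl,aht,ahu,ahx,atx,beg,bel,blx,bmt,bmu,btu,elm,elt,elu,emt,ghm,ght,glm,gmt,gmx,hmu] rk=31  ker:bgl,bgx,egh,egl,egu,ehl,ehu,ghl,ghu,ghx,glu,gtx,hmt,hmx,htx,lmt,ltu,mtu,mtx
∂3: piv[aegh,aegl,aegu,aehl,aehu,aghl,aghu,ahtx,begl,bmtu,ghmt,ghmx,ghtx,gmtx] rk=14  ker:eghl,eghu,hmtx
b_3=(17−14)−0=3

b_3=3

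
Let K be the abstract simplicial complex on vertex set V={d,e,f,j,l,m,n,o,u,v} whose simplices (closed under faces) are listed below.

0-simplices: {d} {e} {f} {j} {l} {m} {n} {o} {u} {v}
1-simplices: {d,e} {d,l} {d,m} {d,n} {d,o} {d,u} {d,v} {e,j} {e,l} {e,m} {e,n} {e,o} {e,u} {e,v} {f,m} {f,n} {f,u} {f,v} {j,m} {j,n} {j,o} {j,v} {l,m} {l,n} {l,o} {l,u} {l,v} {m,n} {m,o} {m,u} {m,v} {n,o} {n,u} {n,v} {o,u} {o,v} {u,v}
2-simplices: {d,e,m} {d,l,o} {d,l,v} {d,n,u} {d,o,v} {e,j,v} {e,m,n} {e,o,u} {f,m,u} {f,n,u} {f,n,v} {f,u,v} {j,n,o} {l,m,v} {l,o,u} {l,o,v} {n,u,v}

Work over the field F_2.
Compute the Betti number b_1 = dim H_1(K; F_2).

b_1=13

n_0=10 n_1=37 n_2=17  [Z2]
∂1: piv[de,dl,dm,dn,do,du,dv,ej,fm] rk=9  ker:el,em,en,eo,eu,ev,fn,fu,fv,jm,jn,jo,jv,lm,ln,lo,lu,lv,mn,mo,mu,mv,no,nu,nv,ou,ov,uv
∂2: piv[dem,dlo,dlv,dnu,dov,ejv,emn,eou,fmu,fnu,fnv,fuv,jno,lmv,lou] rk=15  ker:lov,nuv
b_1=(37−9)−15=13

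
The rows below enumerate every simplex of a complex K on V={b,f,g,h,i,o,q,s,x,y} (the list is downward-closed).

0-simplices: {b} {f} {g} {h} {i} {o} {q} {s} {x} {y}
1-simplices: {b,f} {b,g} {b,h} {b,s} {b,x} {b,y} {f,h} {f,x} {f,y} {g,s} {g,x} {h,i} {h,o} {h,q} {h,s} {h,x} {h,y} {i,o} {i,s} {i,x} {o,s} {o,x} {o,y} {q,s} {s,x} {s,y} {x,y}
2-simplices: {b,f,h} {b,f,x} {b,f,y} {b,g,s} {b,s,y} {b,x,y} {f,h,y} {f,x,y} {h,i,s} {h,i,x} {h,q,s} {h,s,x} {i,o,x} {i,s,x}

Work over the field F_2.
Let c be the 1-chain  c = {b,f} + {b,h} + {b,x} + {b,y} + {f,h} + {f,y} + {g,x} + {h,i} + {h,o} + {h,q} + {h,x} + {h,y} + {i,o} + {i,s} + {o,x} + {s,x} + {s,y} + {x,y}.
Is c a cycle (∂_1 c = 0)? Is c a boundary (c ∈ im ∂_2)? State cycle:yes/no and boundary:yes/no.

cycle:no boundary:no

n_0=10 n_1=27 n_2=14  [Z2]
∂1: piv[bf,bg,bh,bs,bx,by,hi,ho,hq] rk=9  ker:fh,fx,fy,gs,gx,hs,hx,hy,io,is,ix,os,ox,oy,qs,sx,sy,xy
∂2: piv[bfh,bfx,bfy,bgs,bsy,bxy,fhy,his,hix,hqs,hsx,iox] rk=12  ker:fxy,isx
∂1c = {f} + {g} + {h} + {i} + {o} + {q} + {s} + {y}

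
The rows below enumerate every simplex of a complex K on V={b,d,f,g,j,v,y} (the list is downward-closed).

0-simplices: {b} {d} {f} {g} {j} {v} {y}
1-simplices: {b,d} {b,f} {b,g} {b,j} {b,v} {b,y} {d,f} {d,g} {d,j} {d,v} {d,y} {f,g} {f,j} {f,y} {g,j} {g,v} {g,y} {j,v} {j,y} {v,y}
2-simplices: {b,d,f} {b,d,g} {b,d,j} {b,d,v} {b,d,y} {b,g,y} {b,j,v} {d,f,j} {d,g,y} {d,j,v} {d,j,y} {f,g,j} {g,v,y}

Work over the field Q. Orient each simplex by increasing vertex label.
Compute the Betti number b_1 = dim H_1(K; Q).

b_1=3

n_0=7 n_1=20 n_2=13  [Q]
∂1: piv[bd,bf,bg,bj,bv,by] rk=6  ker:df,dg,dj,dv,dy,fg,fj,fy,gj,gv,gy,jv,jy,vy
∂2: piv[bdf,bdg,bdj,bdv,bdy,bgy,bjv,dfj,djy,fgj,gvy] rk=11  ker:dgy,djv
b_1=(20−6)−11=3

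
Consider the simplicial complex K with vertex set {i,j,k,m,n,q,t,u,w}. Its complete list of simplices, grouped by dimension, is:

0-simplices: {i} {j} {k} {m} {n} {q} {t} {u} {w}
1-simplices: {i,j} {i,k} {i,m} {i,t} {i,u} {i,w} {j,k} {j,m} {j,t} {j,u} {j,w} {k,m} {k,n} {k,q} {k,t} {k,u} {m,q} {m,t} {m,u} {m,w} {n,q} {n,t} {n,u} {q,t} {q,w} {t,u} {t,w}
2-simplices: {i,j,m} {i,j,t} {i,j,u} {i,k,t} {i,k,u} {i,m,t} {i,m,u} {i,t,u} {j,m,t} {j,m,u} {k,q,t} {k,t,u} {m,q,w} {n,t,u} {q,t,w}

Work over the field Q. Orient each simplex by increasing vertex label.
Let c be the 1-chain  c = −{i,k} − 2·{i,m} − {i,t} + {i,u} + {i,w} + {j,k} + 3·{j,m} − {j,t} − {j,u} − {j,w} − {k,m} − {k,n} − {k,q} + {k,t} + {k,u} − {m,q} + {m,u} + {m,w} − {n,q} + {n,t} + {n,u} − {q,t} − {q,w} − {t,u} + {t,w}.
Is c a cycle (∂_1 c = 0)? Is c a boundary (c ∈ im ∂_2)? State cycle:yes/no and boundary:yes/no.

n_0=9 n_1=27 n_2=15  [Q]
∂1: piv[ij,ik,im,it,iu,iw,kn,kq] rk=8  ker:jk,jm,jt,ju,jw,km,kt,ku,mq,mt,mu,mw,nq,nt,nu,qt,qw,tu,tw
∂2: piv[ijm,ijt,iju,ikt,iku,imt,imu,itu,kqt,mqw,ntu,qtw] rk=12  ker:jmt,jmu,ktu
∂1c = 2·{i} − {j} + {k} − {m} − 2·{n} − {q} − {t} + 2·{u} + {w}

cycle:no boundary:no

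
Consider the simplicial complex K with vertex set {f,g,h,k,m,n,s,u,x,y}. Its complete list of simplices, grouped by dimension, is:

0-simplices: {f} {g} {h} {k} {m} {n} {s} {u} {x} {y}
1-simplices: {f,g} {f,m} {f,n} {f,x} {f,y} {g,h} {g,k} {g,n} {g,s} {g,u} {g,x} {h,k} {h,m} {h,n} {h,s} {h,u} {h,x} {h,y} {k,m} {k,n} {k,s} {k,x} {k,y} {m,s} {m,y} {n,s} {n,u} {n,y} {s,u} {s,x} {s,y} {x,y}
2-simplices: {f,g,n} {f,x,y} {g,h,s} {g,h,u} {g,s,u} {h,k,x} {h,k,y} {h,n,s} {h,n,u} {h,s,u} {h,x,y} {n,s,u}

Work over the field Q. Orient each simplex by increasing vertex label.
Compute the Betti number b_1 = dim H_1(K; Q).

n_0=10 n_1=32 n_2=12  [Q]
∂1: piv[fg,fm,fn,fx,fy,gh,gk,gs,gu] rk=9  ker:gn,gx,hk,hm,hn,hs,hu,hx,hy,km,kn,ks,kx,ky,ms,my,ns,nu,ny,su,sx,sy,xy
∂2: piv[fgn,fxy,ghs,ghu,gsu,hkx,hky,hns,hnu,hxy] rk=10  ker:hsu,nsu
b_1=(32−9)−10=13

b_1=13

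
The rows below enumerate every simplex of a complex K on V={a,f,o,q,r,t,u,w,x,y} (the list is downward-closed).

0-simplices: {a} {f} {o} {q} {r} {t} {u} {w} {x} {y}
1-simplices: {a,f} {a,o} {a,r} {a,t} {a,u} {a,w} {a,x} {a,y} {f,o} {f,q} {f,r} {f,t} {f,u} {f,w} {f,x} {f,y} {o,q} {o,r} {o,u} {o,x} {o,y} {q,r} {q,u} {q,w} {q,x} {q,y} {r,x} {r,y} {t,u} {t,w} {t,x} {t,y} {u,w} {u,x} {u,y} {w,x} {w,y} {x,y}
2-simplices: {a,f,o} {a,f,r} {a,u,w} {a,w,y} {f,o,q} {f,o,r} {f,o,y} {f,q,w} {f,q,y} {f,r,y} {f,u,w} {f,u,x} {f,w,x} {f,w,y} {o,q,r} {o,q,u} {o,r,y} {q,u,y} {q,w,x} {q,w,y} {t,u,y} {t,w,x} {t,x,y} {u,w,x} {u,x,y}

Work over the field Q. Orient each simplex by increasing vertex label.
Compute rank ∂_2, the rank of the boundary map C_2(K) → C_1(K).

rank∂_2=22

n_0=10 n_1=38 n_2=25  [Q]
∂1: piv[af,ao,ar,at,au,aw,ax,ay,fq] rk=9  ker:fo,fr,ft,fu,fw,fx,fy,oq,or,ou,ox,oy,qr,qu,qw,qx,qy,rx,ry,tu,tw,tx,ty,uw,ux,uy,wx,wy,xy
∂2: piv[afo,afr,auw,awy,foq,for,foy,fqw,fqy,fry,fuw,fux,fwx,fwy,oqr,oqu,quy,qwx,tuy,twx,txy,uxy] rk=22  ker:ory,qwy,uwx
rk∂_2=22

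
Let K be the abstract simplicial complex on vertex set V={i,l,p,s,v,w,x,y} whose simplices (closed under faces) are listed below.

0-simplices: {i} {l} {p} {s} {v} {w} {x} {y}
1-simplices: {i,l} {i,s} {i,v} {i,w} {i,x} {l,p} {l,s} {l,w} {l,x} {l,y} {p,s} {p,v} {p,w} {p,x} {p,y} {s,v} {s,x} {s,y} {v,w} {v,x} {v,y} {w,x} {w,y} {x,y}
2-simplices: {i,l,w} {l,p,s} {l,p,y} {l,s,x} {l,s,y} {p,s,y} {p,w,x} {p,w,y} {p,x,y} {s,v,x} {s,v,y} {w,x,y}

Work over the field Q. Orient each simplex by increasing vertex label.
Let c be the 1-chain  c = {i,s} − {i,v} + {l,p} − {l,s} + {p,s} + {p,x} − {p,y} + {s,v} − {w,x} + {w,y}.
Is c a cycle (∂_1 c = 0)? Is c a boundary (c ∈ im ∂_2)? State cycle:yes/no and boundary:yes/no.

n_0=8 n_1=24 n_2=12  [Q]
∂1: piv[il,is,iv,iw,ix,lp,ly] rk=7  ker:ls,lw,lx,ps,pv,pw,px,py,sv,sx,sy,vw,vx,vy,wx,wy,xy
∂2: piv[ilw,lps,lpy,lsx,lsy,pwx,pwy,pxy,svx,svy] rk=10  ker:psy,wxy
∂1c = 0
c vs im∂2: residual ≠ 0 ⇒ not boundary

cycle:yes boundary:no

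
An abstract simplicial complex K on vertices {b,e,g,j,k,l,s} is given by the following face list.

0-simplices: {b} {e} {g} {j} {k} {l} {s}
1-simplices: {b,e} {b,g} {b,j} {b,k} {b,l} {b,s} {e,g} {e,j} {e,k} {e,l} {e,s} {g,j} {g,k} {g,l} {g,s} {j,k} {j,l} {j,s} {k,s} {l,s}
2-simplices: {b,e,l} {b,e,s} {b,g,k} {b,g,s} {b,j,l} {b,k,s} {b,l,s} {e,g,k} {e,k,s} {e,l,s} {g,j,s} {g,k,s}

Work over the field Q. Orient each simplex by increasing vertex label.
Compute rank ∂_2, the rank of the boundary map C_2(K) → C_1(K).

n_0=7 n_1=20 n_2=12  [Q]
∂1: piv[be,bg,bj,bk,bl,bs] rk=6  ker:eg,ej,ek,el,es,gj,gk,gl,gs,jk,jl,js,ks,ls
∂2: piv[bel,bes,bgk,bgs,bjl,bks,bls,egk,eks,gjs] rk=10  ker:els,gks
rk∂_2=10

rank∂_2=10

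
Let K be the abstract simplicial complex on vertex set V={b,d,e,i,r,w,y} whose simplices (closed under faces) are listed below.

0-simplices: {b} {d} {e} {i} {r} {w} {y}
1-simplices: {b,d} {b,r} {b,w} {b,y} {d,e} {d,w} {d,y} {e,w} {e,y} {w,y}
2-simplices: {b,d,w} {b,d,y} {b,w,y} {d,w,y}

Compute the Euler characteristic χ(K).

χ(K)=1

n_0=7 n_1=10 n_2=4
χ=+7−10+4=1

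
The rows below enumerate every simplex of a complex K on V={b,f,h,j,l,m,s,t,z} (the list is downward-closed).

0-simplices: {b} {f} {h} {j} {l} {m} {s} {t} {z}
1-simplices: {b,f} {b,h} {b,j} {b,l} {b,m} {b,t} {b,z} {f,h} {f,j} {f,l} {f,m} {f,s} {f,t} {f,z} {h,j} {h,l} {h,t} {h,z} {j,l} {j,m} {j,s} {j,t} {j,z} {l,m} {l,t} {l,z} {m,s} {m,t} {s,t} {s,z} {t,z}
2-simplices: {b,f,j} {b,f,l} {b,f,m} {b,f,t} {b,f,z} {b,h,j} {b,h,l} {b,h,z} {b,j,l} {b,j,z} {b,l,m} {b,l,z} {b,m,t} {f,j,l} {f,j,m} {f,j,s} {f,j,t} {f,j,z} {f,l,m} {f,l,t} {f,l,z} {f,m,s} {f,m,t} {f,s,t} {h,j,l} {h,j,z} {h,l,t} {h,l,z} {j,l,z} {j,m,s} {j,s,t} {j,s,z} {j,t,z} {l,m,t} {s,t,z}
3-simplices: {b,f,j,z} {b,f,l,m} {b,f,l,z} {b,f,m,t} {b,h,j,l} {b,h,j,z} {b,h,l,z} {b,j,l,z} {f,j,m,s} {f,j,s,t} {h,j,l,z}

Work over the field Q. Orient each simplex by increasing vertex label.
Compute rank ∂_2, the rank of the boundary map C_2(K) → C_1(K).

rank∂_2=22

n_0=9 n_1=31 n_2=35 n_3=11  [Q]
∂1: piv[bf,bh,bj,bl,bm,bt,bz,fs] rk=8  ker:fh,fj,fl,fm,ft,fz,hj,hl,ht,hz,jl,jm,js,jt,jz,lm,lt,lz,ms,mt,st,sz,tz
∂2: piv[bfj,bfl,bfm,bft,bfz,bhj,bhl,bhz,bjl,bjz,blm,blz,bmt,fjm,fjs,fjt,flt,fms,fst,hlt,jsz,jtz] rk=22  ker:fjl,fjz,flm,flz,fmt,hjl,hjz,hlz,jlz,jms,jst,lmt,stz
∂3: piv[bfjz,bflm,bflz,bfmt,bhjl,bhjz,bhlz,bjlz,fjms,fjst] rk=10  ker:hjlz
rk∂_2=22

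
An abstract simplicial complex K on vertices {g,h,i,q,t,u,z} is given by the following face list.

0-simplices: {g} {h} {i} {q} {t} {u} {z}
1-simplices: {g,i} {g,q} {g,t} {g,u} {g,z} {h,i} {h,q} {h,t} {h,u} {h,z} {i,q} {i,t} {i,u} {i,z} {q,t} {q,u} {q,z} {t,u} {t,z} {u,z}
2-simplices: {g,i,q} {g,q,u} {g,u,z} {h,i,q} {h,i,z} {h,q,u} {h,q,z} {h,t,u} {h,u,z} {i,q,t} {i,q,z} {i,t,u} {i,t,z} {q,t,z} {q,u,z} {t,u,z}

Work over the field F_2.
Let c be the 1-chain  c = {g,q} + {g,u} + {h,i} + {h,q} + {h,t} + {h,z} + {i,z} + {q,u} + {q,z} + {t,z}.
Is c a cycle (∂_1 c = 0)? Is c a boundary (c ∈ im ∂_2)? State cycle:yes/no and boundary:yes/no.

cycle:yes boundary:yes

n_0=7 n_1=20 n_2=16  [Z2]
∂1: piv[gi,gq,gt,gu,gz,hi] rk=6  ker:hq,ht,hu,hz,iq,it,iu,iz,qt,qu,qz,tu,tz,uz
∂2: piv[giq,gqu,guz,hiq,hiz,hqu,hqz,htu,huz,iqt,itu,itz,tuz] rk=13  ker:iqz,qtz,quz
∂1c = 0
c vs im∂2: reduces to 0 ⇒ boundary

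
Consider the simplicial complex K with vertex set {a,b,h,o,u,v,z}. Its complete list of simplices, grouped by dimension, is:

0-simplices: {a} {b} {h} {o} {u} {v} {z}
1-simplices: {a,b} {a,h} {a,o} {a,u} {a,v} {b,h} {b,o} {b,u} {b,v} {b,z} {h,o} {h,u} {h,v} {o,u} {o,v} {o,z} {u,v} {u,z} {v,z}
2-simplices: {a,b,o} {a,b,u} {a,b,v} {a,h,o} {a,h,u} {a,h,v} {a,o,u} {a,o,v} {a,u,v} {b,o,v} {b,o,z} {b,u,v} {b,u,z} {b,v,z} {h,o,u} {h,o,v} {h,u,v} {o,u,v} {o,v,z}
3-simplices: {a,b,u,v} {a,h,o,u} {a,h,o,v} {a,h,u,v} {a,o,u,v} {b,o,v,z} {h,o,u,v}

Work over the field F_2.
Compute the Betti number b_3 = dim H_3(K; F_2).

n_0=7 n_1=19 n_2=19 n_3=7  [Z2]
∂1: piv[ab,ah,ao,au,av,bz] rk=6  ker:bh,bo,bu,bv,ho,hu,hv,ou,ov,oz,uv,uz,vz
∂2: piv[abo,abu,abv,aho,ahu,ahv,aou,aov,auv,boz,buz,bvz] rk=12  ker:bov,buv,hou,hov,huv,ouv,ovz
∂3: piv[abuv,ahou,ahov,ahuv,aouv,bovz] rk=6  ker:houv
b_3=(7−6)−0=1

b_3=1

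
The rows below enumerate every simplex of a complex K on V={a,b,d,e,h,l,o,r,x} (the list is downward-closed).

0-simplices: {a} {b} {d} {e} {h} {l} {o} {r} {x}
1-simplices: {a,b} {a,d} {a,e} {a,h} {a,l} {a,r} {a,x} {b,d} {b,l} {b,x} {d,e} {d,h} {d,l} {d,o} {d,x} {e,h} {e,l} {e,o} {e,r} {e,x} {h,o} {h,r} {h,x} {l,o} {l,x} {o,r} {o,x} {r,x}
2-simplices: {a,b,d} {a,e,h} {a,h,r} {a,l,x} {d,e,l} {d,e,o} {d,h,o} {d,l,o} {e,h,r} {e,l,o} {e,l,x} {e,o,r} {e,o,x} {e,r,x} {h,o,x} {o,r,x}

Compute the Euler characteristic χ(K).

n_0=9 n_1=28 n_2=16
χ=+9−28+16=-3

χ(K)=-3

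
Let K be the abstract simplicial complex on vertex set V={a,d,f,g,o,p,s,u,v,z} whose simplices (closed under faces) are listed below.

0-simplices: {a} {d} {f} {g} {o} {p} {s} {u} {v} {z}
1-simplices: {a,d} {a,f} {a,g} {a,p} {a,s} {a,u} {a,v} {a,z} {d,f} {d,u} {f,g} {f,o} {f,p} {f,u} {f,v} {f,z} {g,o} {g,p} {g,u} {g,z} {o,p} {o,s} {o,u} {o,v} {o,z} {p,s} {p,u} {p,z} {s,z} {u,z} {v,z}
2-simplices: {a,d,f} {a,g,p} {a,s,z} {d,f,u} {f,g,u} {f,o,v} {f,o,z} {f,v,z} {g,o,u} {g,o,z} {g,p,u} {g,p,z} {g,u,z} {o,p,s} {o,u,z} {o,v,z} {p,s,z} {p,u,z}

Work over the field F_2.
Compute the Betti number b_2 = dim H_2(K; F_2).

b_2=3

n_0=10 n_1=31 n_2=18  [Z2]
∂1: piv[ad,af,ag,ap,as,au,av,az,fo] rk=9  ker:df,du,fg,fp,fu,fv,fz,go,gp,gu,gz,op,os,ou,ov,oz,ps,pu,pz,sz,uz,vz
∂2: piv[adf,agp,asz,dfu,fgu,fov,foz,fvz,gou,goz,gpu,gpz,guz,ops,psz] rk=15  ker:ouz,ovz,puz
b_2=(18−15)−0=3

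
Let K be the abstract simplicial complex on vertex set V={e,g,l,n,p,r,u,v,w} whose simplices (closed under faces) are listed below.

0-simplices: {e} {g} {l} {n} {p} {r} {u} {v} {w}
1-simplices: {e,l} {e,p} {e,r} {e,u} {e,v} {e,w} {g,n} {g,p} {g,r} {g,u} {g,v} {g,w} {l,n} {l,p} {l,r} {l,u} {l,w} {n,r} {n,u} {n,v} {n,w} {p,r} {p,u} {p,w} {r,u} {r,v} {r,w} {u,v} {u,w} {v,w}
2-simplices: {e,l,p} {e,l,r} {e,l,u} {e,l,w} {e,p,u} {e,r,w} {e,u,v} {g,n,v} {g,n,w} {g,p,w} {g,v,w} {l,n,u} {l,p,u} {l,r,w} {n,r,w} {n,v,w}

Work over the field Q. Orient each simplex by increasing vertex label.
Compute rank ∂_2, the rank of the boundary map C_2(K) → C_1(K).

rank∂_2=13

n_0=9 n_1=30 n_2=16  [Q]
∂1: piv[el,ep,er,eu,ev,ew,gn,gp] rk=8  ker:gr,gu,gv,gw,ln,lp,lr,lu,lw,nr,nu,nv,nw,pr,pu,pw,ru,rv,rw,uv,uw,vw
∂2: piv[elp,elr,elu,elw,epu,erw,euv,gnv,gnw,gpw,gvw,lnu,nrw] rk=13  ker:lpu,lrw,nvw
rk∂_2=13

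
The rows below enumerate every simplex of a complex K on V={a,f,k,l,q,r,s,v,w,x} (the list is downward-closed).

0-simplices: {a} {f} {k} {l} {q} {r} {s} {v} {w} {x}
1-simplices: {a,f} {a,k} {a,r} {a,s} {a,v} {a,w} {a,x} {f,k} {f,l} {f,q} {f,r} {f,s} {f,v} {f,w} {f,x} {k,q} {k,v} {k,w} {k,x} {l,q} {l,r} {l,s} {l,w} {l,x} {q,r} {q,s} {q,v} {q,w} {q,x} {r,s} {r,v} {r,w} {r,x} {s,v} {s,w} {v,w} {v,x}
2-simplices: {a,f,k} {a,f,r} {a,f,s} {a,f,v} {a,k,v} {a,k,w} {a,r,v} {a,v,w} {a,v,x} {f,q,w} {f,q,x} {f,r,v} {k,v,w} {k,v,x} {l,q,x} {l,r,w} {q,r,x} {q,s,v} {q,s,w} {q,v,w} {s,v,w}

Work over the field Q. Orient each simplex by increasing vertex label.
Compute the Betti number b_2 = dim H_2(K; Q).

b_2=3

n_0=10 n_1=37 n_2=21  [Q]
∂1: piv[af,ak,ar,as,av,aw,ax,fl,fq] rk=9  ker:fk,fr,fs,fv,fw,fx,kq,kv,kw,kx,lq,lr,ls,lw,lx,qr,qs,qv,qw,qx,rs,rv,rw,rx,sv,sw,vw,vx
∂2: piv[afk,afr,afs,afv,akv,akw,arv,avw,avx,fqw,fqx,kvx,lqx,lrw,qrx,qsv,qsw,qvw] rk=18  ker:frv,kvw,svw
b_2=(21−18)−0=3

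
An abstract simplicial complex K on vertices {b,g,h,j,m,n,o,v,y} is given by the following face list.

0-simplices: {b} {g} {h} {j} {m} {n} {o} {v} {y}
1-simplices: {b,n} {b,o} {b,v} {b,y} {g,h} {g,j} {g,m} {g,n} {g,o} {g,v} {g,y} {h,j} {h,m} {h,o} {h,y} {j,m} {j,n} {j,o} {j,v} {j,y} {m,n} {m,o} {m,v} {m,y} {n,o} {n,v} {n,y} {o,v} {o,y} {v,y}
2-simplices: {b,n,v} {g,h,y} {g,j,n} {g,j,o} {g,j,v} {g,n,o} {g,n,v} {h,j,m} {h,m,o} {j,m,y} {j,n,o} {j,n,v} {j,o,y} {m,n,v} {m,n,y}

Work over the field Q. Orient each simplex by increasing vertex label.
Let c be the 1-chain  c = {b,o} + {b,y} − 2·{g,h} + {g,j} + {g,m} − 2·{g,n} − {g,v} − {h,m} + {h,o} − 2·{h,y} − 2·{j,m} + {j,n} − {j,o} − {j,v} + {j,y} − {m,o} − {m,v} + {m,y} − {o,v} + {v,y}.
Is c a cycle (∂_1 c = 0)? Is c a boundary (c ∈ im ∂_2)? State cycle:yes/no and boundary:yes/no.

n_0=9 n_1=30 n_2=15  [Q]
∂1: piv[bn,bo,bv,by,gh,gj,gm,gn] rk=8  ker:go,gv,gy,hj,hm,ho,hy,jm,jn,jo,jv,jy,mn,mo,mv,my,no,nv,ny,ov,oy,vy
∂2: piv[bnv,ghy,gjn,gjo,gjv,gno,gnv,hjm,hmo,jmy,joy,mnv,mny] rk=13  ker:jno,jnv
∂1c = −2·{b} + 3·{g} + 3·{j} − {m} − {n} + {o} − 5·{v} + 2·{y}

cycle:no boundary:no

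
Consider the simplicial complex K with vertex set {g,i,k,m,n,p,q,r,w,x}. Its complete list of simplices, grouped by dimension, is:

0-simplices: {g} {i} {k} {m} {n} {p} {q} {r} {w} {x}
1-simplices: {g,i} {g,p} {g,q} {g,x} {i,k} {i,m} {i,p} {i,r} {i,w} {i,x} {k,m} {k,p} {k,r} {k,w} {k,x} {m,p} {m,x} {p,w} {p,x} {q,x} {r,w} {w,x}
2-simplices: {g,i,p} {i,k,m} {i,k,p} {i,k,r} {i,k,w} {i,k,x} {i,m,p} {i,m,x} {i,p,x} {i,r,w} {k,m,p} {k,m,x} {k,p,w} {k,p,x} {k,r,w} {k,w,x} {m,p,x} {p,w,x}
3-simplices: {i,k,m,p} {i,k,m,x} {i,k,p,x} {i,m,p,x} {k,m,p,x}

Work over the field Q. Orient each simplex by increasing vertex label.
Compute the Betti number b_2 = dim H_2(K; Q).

b_2=2

n_0=10 n_1=22 n_2=18 n_3=5  [Q]
∂1: piv[gi,gp,gq,gx,ik,im,ir,iw] rk=8  ker:ip,ix,km,kp,kr,kw,kx,mp,mx,pw,px,qx,rw,wx
∂2: piv[gip,ikm,ikp,ikr,ikw,ikx,imp,imx,ipx,irw,kpw,kwx] rk=12  ker:kmp,kmx,kpx,krw,mpx,pwx
∂3: piv[ikmp,ikmx,ikpx,impx] rk=4  ker:kmpx
b_2=(18−12)−4=2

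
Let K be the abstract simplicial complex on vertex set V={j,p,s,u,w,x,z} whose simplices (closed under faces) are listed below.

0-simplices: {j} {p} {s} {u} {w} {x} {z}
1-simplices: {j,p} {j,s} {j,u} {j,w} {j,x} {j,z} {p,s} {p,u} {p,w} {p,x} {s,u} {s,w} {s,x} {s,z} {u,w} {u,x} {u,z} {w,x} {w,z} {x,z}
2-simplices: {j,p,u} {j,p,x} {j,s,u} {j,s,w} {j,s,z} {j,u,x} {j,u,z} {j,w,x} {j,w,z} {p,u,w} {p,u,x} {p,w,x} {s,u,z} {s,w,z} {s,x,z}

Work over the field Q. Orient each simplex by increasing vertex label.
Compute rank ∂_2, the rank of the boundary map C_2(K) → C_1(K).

n_0=7 n_1=20 n_2=15  [Q]
∂1: piv[jp,js,ju,jw,jx,jz] rk=6  ker:ps,pu,pw,px,su,sw,sx,sz,uw,ux,uz,wx,wz,xz
∂2: piv[jpu,jpx,jsu,jsw,jsz,jux,juz,jwx,jwz,puw,pwx,sxz] rk=12  ker:pux,suz,swz
rk∂_2=12

rank∂_2=12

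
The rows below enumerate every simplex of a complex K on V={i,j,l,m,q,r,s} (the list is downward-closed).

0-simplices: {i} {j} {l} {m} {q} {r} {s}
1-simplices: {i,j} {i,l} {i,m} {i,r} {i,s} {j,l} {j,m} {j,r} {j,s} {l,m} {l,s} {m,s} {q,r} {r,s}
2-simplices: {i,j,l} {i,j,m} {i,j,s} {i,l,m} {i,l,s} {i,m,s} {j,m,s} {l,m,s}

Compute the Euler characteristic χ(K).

n_0=7 n_1=14 n_2=8
χ=+7−14+8=1

χ(K)=1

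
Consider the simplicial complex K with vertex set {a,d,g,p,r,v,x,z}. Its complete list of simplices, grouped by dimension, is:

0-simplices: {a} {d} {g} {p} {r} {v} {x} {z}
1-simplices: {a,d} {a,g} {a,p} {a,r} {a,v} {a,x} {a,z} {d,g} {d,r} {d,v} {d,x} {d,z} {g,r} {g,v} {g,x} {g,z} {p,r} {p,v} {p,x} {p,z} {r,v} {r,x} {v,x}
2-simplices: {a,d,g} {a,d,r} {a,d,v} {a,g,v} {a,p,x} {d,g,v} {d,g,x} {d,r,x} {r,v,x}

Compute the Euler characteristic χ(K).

χ(K)=-6

n_0=8 n_1=23 n_2=9
χ=+8−23+9=-6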